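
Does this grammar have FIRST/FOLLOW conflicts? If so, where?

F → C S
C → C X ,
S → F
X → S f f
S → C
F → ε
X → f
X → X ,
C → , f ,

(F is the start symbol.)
A FIRST/FOLLOW conflict occurs when a non-terminal N has a nullable alternative N → β (β ⇒* ε) and another alternative N → α with FIRST(α) ∩ FOLLOW(N) ≠ ∅: on such a lookahead the parser cannot decide between expanding α and letting N vanish via β.

Nullable non-terminals: F, S.
FIRST sets used below: FIRST(C) = { ',' }, FIRST(F) = { ',', ε }

F: nullable alternative(s) F → ε; FOLLOW(F) = { $, 'f' }
  F → C S: FIRST \ {ε} = { ',' } — disjoint from FOLLOW(F)
  F → ε: FIRST \ {ε} = { } — this is the only nullable alternative, skip

S: nullable alternative(s) S → F; FOLLOW(S) = { $, 'f' }
  S → F: FIRST \ {ε} = { ',' } — this is the only nullable alternative, skip
  S → C: FIRST \ {ε} = { ',' } — disjoint from FOLLOW(S)

C, X have no nullable alternative, so no FIRST/FOLLOW check is needed there.

No FIRST/FOLLOW conflicts found.

Answer: No FIRST/FOLLOW conflicts.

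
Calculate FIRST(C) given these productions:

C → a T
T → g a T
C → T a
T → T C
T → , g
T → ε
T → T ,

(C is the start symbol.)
FIRST sets of the other non-terminals involved (by the same procedure, iterated to a fixed point):
  FIRST(T) = { ',', 'a', 'g', ε }

From C → a T:
  - a is a terminal: add 'a' and stop
From C → T a:
  - T is a non-terminal: add FIRST(T) \ {ε} = { ',', 'a', 'g' }
    T is nullable, so continue to the next symbol
  - a is a terminal: add 'a' and stop

Collecting: FIRST(C) = { ',', 'a', 'g' }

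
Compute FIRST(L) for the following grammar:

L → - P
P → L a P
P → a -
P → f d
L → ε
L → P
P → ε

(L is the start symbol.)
{ '-', 'a', 'f', ε }

FIRST sets of the other non-terminals involved (by the same procedure, iterated to a fixed point):
  FIRST(P) = { '-', 'a', 'f', ε }

From L → - P:
  - '-' is a terminal: add '-' and stop
From L → ε:
  - ε-production, so ε ∈ FIRST(L)
From L → P:
  - P is a non-terminal: add FIRST(P) \ {ε} = { '-', 'a', 'f' }
    P is nullable and nothing follows, so the whole right-hand side can vanish: ε ∈ FIRST(L)

Collecting: FIRST(L) = { '-', 'a', 'f', ε }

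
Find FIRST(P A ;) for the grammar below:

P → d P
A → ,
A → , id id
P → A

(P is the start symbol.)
{ ',', 'd' }

FIRST sets of the non-terminals involved (from the grammar, by fixed-point iteration):
  FIRST(P) = { ',', 'd' }

To compute FIRST(P A ;), process the symbols left to right:
Symbol P is a non-terminal. Add FIRST(P) \ {ε} = { ',', 'd' }
P is not nullable (ε ∉ FIRST(P)), so stop here.
FIRST(P A ;) = { ',', 'd' }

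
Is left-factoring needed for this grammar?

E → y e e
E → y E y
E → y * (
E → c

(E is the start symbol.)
Left-factoring is needed when two productions for the same non-terminal
share a common prefix on the right-hand side.

Productions for E:
  E → y e e
  E → y E y
  E → y * (
  E → c

Found common prefix 'y' in productions for E

Answer: Yes, E has productions with common prefix 'y'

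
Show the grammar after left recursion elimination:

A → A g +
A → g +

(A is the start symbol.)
A is directly left-recursive. The standard transformation for
  A → A α₁ | ... | A α_m | β₁ | ... | β_n
is
  A  → β₁ A' | ... | β_n A'
  A' → α₁ A' | ... | α_m A' | ε

A → g + becomes A → g + A'
A → A g + becomes A' → g + A'
Add A' → ε

Resulting grammar:
A → g + A'
A' → g + A'
A' → ε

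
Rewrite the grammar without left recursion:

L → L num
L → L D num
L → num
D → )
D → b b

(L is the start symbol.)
L → num L'
L' → num L'
L' → D num L'
L' → ε
D → )
D → b b

L is directly left-recursive. The standard transformation for
  A → A α₁ | ... | A α_m | β₁ | ... | β_n
is
  A  → β₁ A' | ... | β_n A'
  A' → α₁ A' | ... | α_m A' | ε

L → num becomes L → num L'
L → L num becomes L' → num L'
L → L D num becomes L' → D num L'
Add L' → ε

Productions for other non-terminals are unchanged:
  D → )
  D → b b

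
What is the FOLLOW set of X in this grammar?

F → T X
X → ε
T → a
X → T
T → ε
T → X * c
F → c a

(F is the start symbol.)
{ $, '*' }

In F → T X: X is at the end, add FOLLOW(F)
In T → X * c: X is followed by '*' c, add FIRST('*' c) \ {ε} = { '*' }

The FOLLOW sets referred to above (computed the same way, to a fixed point):
  FOLLOW(F) = { $ }

Taking the union: FOLLOW(X) = { $, '*' }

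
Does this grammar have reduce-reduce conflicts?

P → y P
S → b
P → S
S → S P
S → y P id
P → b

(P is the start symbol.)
Yes — I3: [P → b .] vs [S → b .]

A reduce-reduce conflict occurs when an LR(0) state has two complete items [A → α .] and [B → β .] — both call for a reduction, and with no lookahead the parser cannot choose between them.

Augment with P' → P and build the canonical LR(0) collection (I0 = CLOSURE({[P' → . P]}), then GOTO on every symbol after a dot until no new states appear). It has 8 states:
  I0: { [P → . S], [P → . b], [P → . y P], [P' → . P], [S → . S P], [S → . b], [S → . y P id] }  — shift
  I1: { [P' → P .] }  — accept
  I2: { [P → . S], [P → . b], [P → . y P], [P → S .], [S → . S P], [S → . b], [S → . y P id], [S → S . P] }  — shift, reduce
  I3: { [P → b .], [S → b .] }  — 2 reduces
  I4: { [P → . S], [P → . b], [P → . y P], [P → y . P], [S → . S P], [S → . b], [S → . y P id], [S → y . P id] }  — shift
  I5: { [P → y P .], [S → y P . id] }  — shift, reduce
  I6: { [S → y P id .] }  — reduce
  I7: { [S → S P .] }  — reduce

I3 contains complete items [P → b .], [S → b .] — reduce-reduce conflict.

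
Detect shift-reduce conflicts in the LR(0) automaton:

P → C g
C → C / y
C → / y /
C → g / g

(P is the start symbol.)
No shift-reduce conflicts

Augment with P' → P and build the canonical LR(0) collection (I0 = CLOSURE({[P' → . P]}), then GOTO on every symbol after a dot until no new states appear). It has 12 states:
  I0: { [C → . / y /], [C → . C / y], [C → . g / g], [P → . C g], [P' → . P] }  — shift
  I1: { [C → / . y /] }  — shift
  I2: { [C → C . / y], [P → C . g] }  — shift
  I3: { [P' → P .] }  — accept
  I4: { [C → g . / g] }  — shift
  I5: { [C → g / . g] }  — shift
  I6: { [C → g / g .] }  — reduce
  I7: { [C → C / . y] }  — shift
  I8: { [P → C g .] }  — reduce
  I9: { [C → C / y .] }  — reduce
  I10: { [C → / y . /] }  — shift
  I11: { [C → / y / .] }  — reduce

No state contains both a complete item and a shift item.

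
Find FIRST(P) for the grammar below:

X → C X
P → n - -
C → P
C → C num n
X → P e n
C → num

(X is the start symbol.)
To compute FIRST(P), examine every production with P on the left-hand side, reading each right-hand side left to right until a non-nullable symbol is reached.

From P → n - -:
  - n is a terminal: add 'n' and stop

Collecting: FIRST(P) = { 'n' }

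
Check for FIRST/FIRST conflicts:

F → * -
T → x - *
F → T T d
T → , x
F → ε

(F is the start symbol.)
No FIRST/FIRST conflicts.

FIRST sets of the non-terminals at (or reachable through a nullable prefix from) the front of some alternative:
  FIRST(T) = { ',', 'x' }

Productions for F:
  F → * -: FIRST = { '*' }
  F → T T d: FIRST = { ',', 'x' }
  F → ε: FIRST = { ε }
Productions for T:
  T → x - *: FIRST = { 'x' }
  T → , x: FIRST = { ',' }

All alternatives of each non-terminal have pairwise disjoint FIRST sets.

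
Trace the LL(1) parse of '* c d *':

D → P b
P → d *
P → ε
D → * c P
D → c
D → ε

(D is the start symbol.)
LL(1) parsing maintains a stack (initially the start symbol over $) and the input. At each step: if the stack top is a terminal, match it against the current input token; if it is a non-terminal N, replace it with the RHS of M[N, lookahead] (the unique production whose predict set contains the lookahead).

Stack is shown with the top on the left.

Stack    Input      Action
--------------------------
D $      * c d * $  output D → * c P
* c P $  * c d * $  match '*'
c P $    c d * $    match 'c'
P $      d * $      output P → d *
d * $    d * $      match 'd'
* $      * $        match '*'
$        $          accept

The string is accepted.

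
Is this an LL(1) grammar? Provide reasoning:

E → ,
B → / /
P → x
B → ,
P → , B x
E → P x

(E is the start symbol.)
Relevant sets:
  FIRST(P) = { ',', 'x' }

For E:
  PREDICT(E → ',') = { ',' }
  PREDICT(E → P x) = { ',', 'x' }
For B:
  PREDICT(B → '/' '/') = { '/' }
  PREDICT(B → ',') = { ',' }
For P:
  PREDICT(P → x) = { 'x' }
  PREDICT(P → ',' B x) = { ',' }

Conflict found: Predict set conflict for E: { ',' }
The grammar is NOT LL(1).

Answer: No. Predict set conflict for E: { ',' }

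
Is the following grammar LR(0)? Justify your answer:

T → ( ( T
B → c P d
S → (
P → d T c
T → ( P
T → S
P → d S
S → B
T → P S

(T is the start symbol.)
No. Shift-reduce conflict between [S → ( .] and [P → . d S]

Augment with T' → T and build the canonical LR(0) collection (I0 = CLOSURE({[T' → . T]}), then GOTO on every symbol after a dot until no new states appear). It has 18 states:
  I0: { [B → . c P d], [P → . d S], [P → . d T c], [S → . (], [S → . B], [T → . ( ( T], [T → . ( P], [T → . P S], [T → . S], [T' → . T] }  — shift
  I1: { [P → . d S], [P → . d T c], [S → ( .], [T → ( . ( T], [T → ( . P] }  — shift, reduce
  I2: { [S → B .] }  — reduce
  I3: { [B → . c P d], [S → . (], [S → . B], [T → P . S] }  — shift
  I4: { [T → S .] }  — reduce
  I5: { [T' → T .] }  — accept
  I6: { [B → c . P d], [P → . d S], [P → . d T c] }  — shift
  I7: { [B → . c P d], [P → . d S], [P → . d T c], [P → d . S], [P → d . T c], [S → . (], [S → . B], [T → . ( ( T], [T → . ( P], [T → . P S], [T → . S] }  — shift
  I8: { [P → d S .], [T → S .] }  — 2 reduces
  I9: { [P → d T . c] }  — shift
  I10: { [P → d T c .] }  — reduce
  I11: { [B → c P . d] }  — shift
  I12: { [B → c P d .] }  — reduce
  I13: { [S → ( .] }  — reduce
  I14: { [T → P S .] }  — reduce
  I15: { [B → . c P d], [P → . d S], [P → . d T c], [S → . (], [S → . B], [T → ( ( . T], [T → . ( ( T], [T → . ( P], [T → . P S], [T → . S] }  — shift
  I16: { [T → ( P .] }  — reduce
  I17: { [T → ( ( T .] }  — reduce

Conflict in state I1:
  Shift-reduce conflict between [S → ( .] and [P → . d S]
So the grammar is NOT LR(0).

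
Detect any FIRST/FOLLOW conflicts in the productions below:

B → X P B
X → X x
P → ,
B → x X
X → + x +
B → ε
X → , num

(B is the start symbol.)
No FIRST/FOLLOW conflicts.

A FIRST/FOLLOW conflict occurs when a non-terminal N has a nullable alternative N → β (β ⇒* ε) and another alternative N → α with FIRST(α) ∩ FOLLOW(N) ≠ ∅: on such a lookahead the parser cannot decide between expanding α and letting N vanish via β.

Nullable non-terminals: B.
FIRST sets used below: FIRST(X) = { '+', ',' }

B: nullable alternative(s) B → ε; FOLLOW(B) = { $ }
  B → X P B: FIRST \ {ε} = { '+', ',' } — disjoint from FOLLOW(B)
  B → x X: FIRST \ {ε} = { 'x' } — disjoint from FOLLOW(B)
  B → ε: FIRST \ {ε} = { } — this is the only nullable alternative, skip

P, X have no nullable alternative, so no FIRST/FOLLOW check is needed there.

No FIRST/FOLLOW conflicts found.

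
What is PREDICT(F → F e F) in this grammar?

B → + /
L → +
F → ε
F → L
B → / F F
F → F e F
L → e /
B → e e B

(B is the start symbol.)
PREDICT(F → F e F) = (FIRST(RHS) \ {ε}) ∪ (FOLLOW(F) if ε ∈ FIRST(RHS), i.e. RHS ⇒* ε)
FIRST(F) = { '+', 'e', ε }
FIRST(F e F) = { '+', 'e' }
ε ∉ FIRST(F e F), so FOLLOW(F) is not added.
PREDICT(F → F e F) = { '+', 'e' }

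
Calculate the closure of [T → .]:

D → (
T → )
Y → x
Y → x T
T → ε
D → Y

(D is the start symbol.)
Start with: [T → .]
The dot is at the end, so nothing is added.

CLOSURE = { [T → .] }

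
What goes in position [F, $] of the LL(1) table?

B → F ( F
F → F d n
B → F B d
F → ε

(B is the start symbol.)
To find M[F, $], we find productions for F where $ is in the predict set (PREDICT(N → α) = (FIRST(α) \ {ε}) ∪ (FOLLOW(N) if α ⇒* ε)).

Relevant sets:
  FIRST(F) = { 'd', ε }
  FOLLOW(F) = { $, '(', 'd' }

F → F d n: PREDICT = { 'd' }
F → ε: PREDICT = { $, '(', 'd' }
  $ is in predict set, so this production goes in M[F, $]

M[F, $] = F → ε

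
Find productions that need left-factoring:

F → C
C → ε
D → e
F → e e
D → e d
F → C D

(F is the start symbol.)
Yes, F has productions with common prefix 'C'; D has productions with common prefix 'e'

Left-factoring is needed when two productions for the same non-terminal
share a common prefix on the right-hand side.

Productions for F:
  F → C
  F → e e
  F → C D
Productions for D:
  D → e
  D → e d

Found common prefix 'C' in productions for F
Found common prefix 'e' in productions for D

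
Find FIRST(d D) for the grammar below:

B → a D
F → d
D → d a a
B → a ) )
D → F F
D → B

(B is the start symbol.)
{ 'd' }

To compute FIRST(d D), process the symbols left to right:
Symbol d is a terminal. Add 'd' and stop.
FIRST(d D) = { 'd' }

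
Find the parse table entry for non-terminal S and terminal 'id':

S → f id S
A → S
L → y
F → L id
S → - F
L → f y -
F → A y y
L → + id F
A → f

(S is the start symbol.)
Empty (error entry)

To find M[S, 'id'], we find productions for S where 'id' is in the predict set (PREDICT(N → α) = (FIRST(α) \ {ε}) ∪ (FOLLOW(N) if α ⇒* ε)).

S → f id S: PREDICT = { 'f' }
S → - F: PREDICT = { '-' }

M[S, 'id'] is empty (no production applies)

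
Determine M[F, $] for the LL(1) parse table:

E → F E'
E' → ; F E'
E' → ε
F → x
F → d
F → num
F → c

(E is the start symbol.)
To find M[F, $], we find productions for F where $ is in the predict set (PREDICT(N → α) = (FIRST(α) \ {ε}) ∪ (FOLLOW(N) if α ⇒* ε)).

F → x: PREDICT = { 'x' }
F → d: PREDICT = { 'd' }
F → num: PREDICT = { 'num' }
F → c: PREDICT = { 'c' }

M[F, $] is empty (no production applies)

Answer: Empty (error entry)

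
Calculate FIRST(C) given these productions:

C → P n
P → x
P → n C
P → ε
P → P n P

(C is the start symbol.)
To compute FIRST(C), examine every production with C on the left-hand side, reading each right-hand side left to right until a non-nullable symbol is reached.

FIRST sets of the other non-terminals involved (by the same procedure, iterated to a fixed point):
  FIRST(P) = { 'n', 'x', ε }

From C → P n:
  - P is a non-terminal: add FIRST(P) \ {ε} = { 'n', 'x' }
    P is nullable, so continue to the next symbol
  - n is a terminal: add 'n' and stop

Collecting: FIRST(C) = { 'n', 'x' }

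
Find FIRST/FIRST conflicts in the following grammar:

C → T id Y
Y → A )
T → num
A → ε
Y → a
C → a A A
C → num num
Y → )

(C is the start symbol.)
A FIRST/FIRST conflict occurs when two productions N → α and N → β for the same non-terminal have FIRST(α) ∩ FIRST(β) ≠ ∅ (with ε ∈ FIRST of a nullable right-hand side, so two nullable alternatives also conflict).

FIRST sets of the non-terminals at (or reachable through a nullable prefix from) the front of some alternative:
  FIRST(T) = { 'num' }
  FIRST(A) = { ε }

Productions for C:
  C → T id Y: FIRST = { 'num' }
  C → a A A: FIRST = { 'a' }
  C → num num: FIRST = { 'num' }
Productions for Y:
  Y → A ): FIRST = { ')' }
  Y → a: FIRST = { 'a' }
  Y → ): FIRST = { ')' }
T, A have only one production, so no FIRST/FIRST conflict is possible there.

Conflict for C: C → T id Y and C → num num
  Overlap: { 'num' }
Conflict for Y: Y → A ) and Y → )
  Overlap: { ')' }

Answer: Yes. C → T id Y / C → num num on { 'num' }; Y → A ')' / Y → ')' on { ')' }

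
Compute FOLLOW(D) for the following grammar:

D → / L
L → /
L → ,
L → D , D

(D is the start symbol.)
{ $, ',' }

D is the start symbol, so $ ∈ FOLLOW(D).
In L → D , D: D is followed by ',' D, add FIRST(',' D) \ {ε} = { ',' }
In L → D , D: D is at the end, add FOLLOW(L)

The FOLLOW sets referred to above (computed the same way, to a fixed point):
  FOLLOW(L) = { $, ',' }

Taking the union: FOLLOW(D) = { $, ',' }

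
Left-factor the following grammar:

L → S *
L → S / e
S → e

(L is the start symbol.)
Left-factoring transforms A → αβ₁ | αβ₂ into A → αA' and A' → β₁ | β₂
(α is the longest common prefix among the alternatives). Repeat until
no nonterminal has two alternatives with a common prefix.

Round 1: L has alternatives sharing prefix 'S'. Introduce L': L → S L'
  Add: L' → *
  Add: L' → / e

No remaining common prefixes — done.

Resulting grammar:
L → S L'
L' → *
L' → / e
S → e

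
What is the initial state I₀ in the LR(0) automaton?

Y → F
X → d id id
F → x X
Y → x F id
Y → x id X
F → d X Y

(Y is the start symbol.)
First, augment the grammar with Y' → Y
I₀ = CLOSURE({ [Y' → . Y] }):
  [Y' → . Y] has the dot before Y: add [Y → . F], [Y → . x F id], [Y → . x id X]
  [Y → . F] has the dot before F: add [F → . x X], [F → . d X Y]
No further items can be added.

I₀ = { [F → . d X Y], [F → . x X], [Y → . F], [Y → . x F id], [Y → . x id X], [Y' → . Y] }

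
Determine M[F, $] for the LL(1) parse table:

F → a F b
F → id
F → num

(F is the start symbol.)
Empty (error entry)

To find M[F, $], we find productions for F where $ is in the predict set (PREDICT(N → α) = (FIRST(α) \ {ε}) ∪ (FOLLOW(N) if α ⇒* ε)).

F → a F b: PREDICT = { 'a' }
F → id: PREDICT = { 'id' }
F → num: PREDICT = { 'num' }

M[F, $] is empty (no production applies)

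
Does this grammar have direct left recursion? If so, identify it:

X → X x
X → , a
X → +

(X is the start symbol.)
Yes, X is left-recursive

Direct left recursion occurs when N → N α for some non-terminal N (the right-hand side begins with the left-hand side itself).

X → X x: LEFT RECURSIVE (starts with X)
X → , a: starts with ','
X → +: starts with '+'

The grammar has direct left recursion on: X.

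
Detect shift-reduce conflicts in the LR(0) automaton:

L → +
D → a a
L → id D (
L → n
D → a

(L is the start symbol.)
A shift-reduce conflict occurs when an LR(0) state has both:
  - a complete (reduce) item [A → α .] (dot at the end), and
  - a shift item [B → β . c γ] (dot before a terminal).

Augment with L' → L and build the canonical LR(0) collection (I0 = CLOSURE({[L' → . L]}), then GOTO on every symbol after a dot until no new states appear). It has 9 states:
  I0: { [L → . +], [L → . id D (], [L → . n], [L' → . L] }  — shift
  I1: { [L → + .] }  — reduce
  I2: { [L' → L .] }  — accept
  I3: { [D → . a a], [D → . a], [L → id . D (] }  — shift
  I4: { [L → n .] }  — reduce
  I5: { [L → id D . (] }  — shift
  I6: { [D → a . a], [D → a .] }  — shift, reduce
  I7: { [D → a a .] }  — reduce
  I8: { [L → id D ( .] }  — reduce

I6 contains reduce item [D → a .] and shift item [D → a . a] — shift-reduce conflict.

Answer: Yes — I6: [D → a .] vs [D → a . a]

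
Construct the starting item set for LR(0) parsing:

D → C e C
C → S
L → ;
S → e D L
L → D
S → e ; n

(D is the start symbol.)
First, augment the grammar with D' → D
I₀ = CLOSURE({ [D' → . D] }):
  [D' → . D] has the dot before D: add [D → . C e C]
  [D → . C e C] has the dot before C: add [C → . S]
  [C → . S] has the dot before S: add [S → . e D L], [S → . e ; n]
No further items can be added.

I₀ = { [C → . S], [D → . C e C], [D' → . D], [S → . e ; n], [S → . e D L] }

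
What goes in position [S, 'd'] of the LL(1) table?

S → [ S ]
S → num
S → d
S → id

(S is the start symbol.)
S → d

To find M[S, 'd'], we find productions for S where 'd' is in the predict set (PREDICT(N → α) = (FIRST(α) \ {ε}) ∪ (FOLLOW(N) if α ⇒* ε)).

S → [ S ]: PREDICT = { '[' }
S → num: PREDICT = { 'num' }
S → d: PREDICT = { 'd' }
  'd' is in predict set, so this production goes in M[S, 'd']
S → id: PREDICT = { 'id' }

M[S, 'd'] = S → d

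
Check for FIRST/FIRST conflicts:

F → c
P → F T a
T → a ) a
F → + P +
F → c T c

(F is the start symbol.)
A FIRST/FIRST conflict occurs when two productions N → α and N → β for the same non-terminal have FIRST(α) ∩ FIRST(β) ≠ ∅ (with ε ∈ FIRST of a nullable right-hand side, so two nullable alternatives also conflict).

Productions for F:
  F → c: FIRST = { 'c' }
  F → + P +: FIRST = { '+' }
  F → c T c: FIRST = { 'c' }
P, T have only one production, so no FIRST/FIRST conflict is possible there.

Conflict for F: F → c and F → c T c
  Overlap: { 'c' }

Answer: Yes. F → c / F → c T c on { 'c' }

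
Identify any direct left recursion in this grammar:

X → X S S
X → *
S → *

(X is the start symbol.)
Yes, X is left-recursive

Direct left recursion occurs when N → N α for some non-terminal N (the right-hand side begins with the left-hand side itself).

X → X S S: LEFT RECURSIVE (starts with X)
X → *: starts with '*'
S → *: starts with '*'

The grammar has direct left recursion on: X.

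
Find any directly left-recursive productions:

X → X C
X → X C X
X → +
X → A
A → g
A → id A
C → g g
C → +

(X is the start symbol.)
X → X C: LEFT RECURSIVE (starts with X)
X → X C X: LEFT RECURSIVE (starts with X)
X → +: starts with '+'
X → A: starts with A
A → g: starts with g
A → id A: starts with id
C → g g: starts with g
C → +: starts with '+'

The grammar has direct left recursion on: X.

Answer: Yes, X is left-recursive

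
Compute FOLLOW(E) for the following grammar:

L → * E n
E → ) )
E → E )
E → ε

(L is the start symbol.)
{ ')', 'n' }

To compute FOLLOW(E), find every occurrence of E on a right-hand side N → α E β: add FIRST(β) \ {ε}, and if β is empty or nullable also add FOLLOW(N). Iterate to a fixed point.

In L → * E n: E is followed by n, add FIRST(n) \ {ε} = { 'n' }
In E → E ): E is followed by ')', add FIRST(')') \ {ε} = { ')' }

Taking the union: FOLLOW(E) = { ')', 'n' }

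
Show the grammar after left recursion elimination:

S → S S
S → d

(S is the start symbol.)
S is directly left-recursive. The standard transformation for
  A → A α₁ | ... | A α_m | β₁ | ... | β_n
is
  A  → β₁ A' | ... | β_n A'
  A' → α₁ A' | ... | α_m A' | ε

S → d becomes S → d S'
S → S S becomes S' → S S'
Add S' → ε

Resulting grammar:
S → d S'
S' → S S'
S' → ε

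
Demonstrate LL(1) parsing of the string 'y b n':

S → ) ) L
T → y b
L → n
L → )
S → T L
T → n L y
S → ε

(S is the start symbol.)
Stack is shown with the top on the left.

Stack    Input    Action
------------------------
S $      y b n $  output S → T L
T L $    y b n $  output T → y b
y b L $  y b n $  match 'y'
b L $    b n $    match 'b'
L $      n $      output L → n
n $      n $      match 'n'
$        $        accept

The string is accepted.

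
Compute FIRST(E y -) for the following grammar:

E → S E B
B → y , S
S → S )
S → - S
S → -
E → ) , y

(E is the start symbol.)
FIRST sets of the non-terminals involved (from the grammar, by fixed-point iteration):
  FIRST(E) = { ')', '-' }

To compute FIRST(E y -), process the symbols left to right:
Symbol E is a non-terminal. Add FIRST(E) \ {ε} = { ')', '-' }
E is not nullable (ε ∉ FIRST(E)), so stop here.
FIRST(E y -) = { ')', '-' }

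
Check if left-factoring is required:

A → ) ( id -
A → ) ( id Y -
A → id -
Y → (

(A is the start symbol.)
Yes, A has productions with common prefix ') ( id'

Left-factoring is needed when two productions for the same non-terminal
share a common prefix on the right-hand side.

Productions for A:
  A → ) ( id -
  A → ) ( id Y -
  A → id -

Found common prefix ') ( id' in productions for A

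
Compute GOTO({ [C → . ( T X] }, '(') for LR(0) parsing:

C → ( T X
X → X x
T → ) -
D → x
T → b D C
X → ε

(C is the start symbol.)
GOTO(I, '(') = CLOSURE({ [A → αX.β] : [A → α.Xβ] ∈ I, X = '(' })

Items with dot before '(', with the dot advanced:
  [C → . ( T X] → [C → ( . T X]
Closure of the advanced items:
  [C → ( . T X] has the dot before T: add [T → . ) -], [T → . b D C]

GOTO = { [C → ( . T X], [T → . ) -], [T → . b D C] }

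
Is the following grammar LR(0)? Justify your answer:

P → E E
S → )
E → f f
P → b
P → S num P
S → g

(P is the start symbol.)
Yes, the grammar is LR(0)

A grammar is LR(0) if no state in the canonical LR(0) collection has:
  - both a shift item (dot before a terminal) and a complete item (shift-reduce conflict), or
  - two or more complete items (reduce-reduce conflict; the accept item [P' → P .] counts as a complete item here).

Augment with P' → P and build the canonical LR(0) collection (I0 = CLOSURE({[P' → . P]}), then GOTO on every symbol after a dot until no new states appear). It has 12 states:
  I0: { [E → . f f], [P → . E E], [P → . S num P], [P → . b], [P' → . P], [S → . )], [S → . g] }  — shift
  I1: { [S → ) .] }  — reduce
  I2: { [E → . f f], [P → E . E] }  — shift
  I3: { [P' → P .] }  — accept
  I4: { [P → S . num P] }  — shift
  I5: { [P → b .] }  — reduce
  I6: { [E → f . f] }  — shift
  I7: { [S → g .] }  — reduce
  I8: { [E → f f .] }  — reduce
  I9: { [E → . f f], [P → . E E], [P → . S num P], [P → . b], [P → S num . P], [S → . )], [S → . g] }  — shift
  I10: { [P → S num P .] }  — reduce
  I11: { [P → E E .] }  — reduce

Every state is either a pure shift/goto state or contains exactly one complete item and nothing to shift — no conflicts. The grammar is LR(0).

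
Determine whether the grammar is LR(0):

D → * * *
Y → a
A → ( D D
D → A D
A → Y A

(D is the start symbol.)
Yes, the grammar is LR(0)

A grammar is LR(0) if no state in the canonical LR(0) collection has:
  - both a shift item (dot before a terminal) and a complete item (shift-reduce conflict), or
  - two or more complete items (reduce-reduce conflict; the accept item [D' → D .] counts as a complete item here).

Augment with D' → D and build the canonical LR(0) collection (I0 = CLOSURE({[D' → . D]}), then GOTO on every symbol after a dot until no new states appear). It has 13 states:
  I0: { [A → . ( D D], [A → . Y A], [D → . * * *], [D → . A D], [D' → . D], [Y → . a] }  — shift
  I1: { [A → ( . D D], [A → . ( D D], [A → . Y A], [D → . * * *], [D → . A D], [Y → . a] }  — shift
  I2: { [D → * . * *] }  — shift
  I3: { [A → . ( D D], [A → . Y A], [D → . * * *], [D → . A D], [D → A . D], [Y → . a] }  — shift
  I4: { [D' → D .] }  — accept
  I5: { [A → . ( D D], [A → . Y A], [A → Y . A], [Y → . a] }  — shift
  I6: { [Y → a .] }  — reduce
  I7: { [A → Y A .] }  — reduce
  I8: { [D → A D .] }  — reduce
  I9: { [D → * * . *] }  — shift
  I10: { [D → * * * .] }  — reduce
  I11: { [A → ( D . D], [A → . ( D D], [A → . Y A], [D → . * * *], [D → . A D], [Y → . a] }  — shift
  I12: { [A → ( D D .] }  — reduce

Every state is either a pure shift/goto state or contains exactly one complete item and nothing to shift — no conflicts. The grammar is LR(0).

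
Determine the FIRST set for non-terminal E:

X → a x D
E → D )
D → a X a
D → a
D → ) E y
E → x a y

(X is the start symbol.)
To compute FIRST(E), examine every production with E on the left-hand side, reading each right-hand side left to right until a non-nullable symbol is reached.

FIRST sets of the other non-terminals involved (by the same procedure, iterated to a fixed point):
  FIRST(D) = { ')', 'a' }

From E → D ):
  - D is a non-terminal: add FIRST(D) \ {ε} = { ')', 'a' }
    D is not nullable, so stop
From E → x a y:
  - x is a terminal: add 'x' and stop

Collecting: FIRST(E) = { ')', 'a', 'x' }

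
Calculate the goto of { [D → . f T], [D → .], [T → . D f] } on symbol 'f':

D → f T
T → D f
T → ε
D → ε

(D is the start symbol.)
GOTO(I, 'f') = CLOSURE({ [A → αX.β] : [A → α.Xβ] ∈ I, X = 'f' })

Items with dot before 'f', with the dot advanced:
  [D → . f T] → [D → f . T]
Closure of the advanced items:
  [D → f . T] has the dot before T: add [T → . D f], [T → .]
  [T → . D f] has the dot before D: add [D → . f T], [D → .]

GOTO = { [D → . f T], [D → .], [D → f . T], [T → . D f], [T → .] }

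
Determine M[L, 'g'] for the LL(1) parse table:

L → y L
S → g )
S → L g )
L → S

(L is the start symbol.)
To find M[L, 'g'], we find productions for L where 'g' is in the predict set (PREDICT(N → α) = (FIRST(α) \ {ε}) ∪ (FOLLOW(N) if α ⇒* ε)).

Relevant sets:
  FIRST(S) = { 'g', 'y' }

L → y L: PREDICT = { 'y' }
L → S: PREDICT = { 'g', 'y' }
  'g' is in predict set, so this production goes in M[L, 'g']

M[L, 'g'] = L → S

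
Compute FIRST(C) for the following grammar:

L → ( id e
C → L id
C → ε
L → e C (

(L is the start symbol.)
To compute FIRST(C), examine every production with C on the left-hand side, reading each right-hand side left to right until a non-nullable symbol is reached.

FIRST sets of the other non-terminals involved (by the same procedure, iterated to a fixed point):
  FIRST(L) = { '(', 'e' }

From C → L id:
  - L is a non-terminal: add FIRST(L) \ {ε} = { '(', 'e' }
    L is not nullable, so stop
From C → ε:
  - ε-production, so ε ∈ FIRST(C)

Collecting: FIRST(C) = { '(', 'e', ε }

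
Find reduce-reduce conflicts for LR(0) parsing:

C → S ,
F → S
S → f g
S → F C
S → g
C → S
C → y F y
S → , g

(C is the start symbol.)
Yes — I4: [C → S .] vs [F → S .]

A reduce-reduce conflict occurs when an LR(0) state has two complete items [A → α .] and [B → β .] — both call for a reduction, and with no lookahead the parser cannot choose between them.

Augment with C' → C and build the canonical LR(0) collection (I0 = CLOSURE({[C' → . C]}), then GOTO on every symbol after a dot until no new states appear). It has 15 states:
  I0: { [C → . S ,], [C → . S], [C → . y F y], [C' → . C], [F → . S], [S → . , g], [S → . F C], [S → . f g], [S → . g] }  — shift
  I1: { [S → , . g] }  — shift
  I2: { [C' → C .] }  — accept
  I3: { [C → . S ,], [C → . S], [C → . y F y], [F → . S], [S → . , g], [S → . F C], [S → . f g], [S → . g], [S → F . C] }  — shift
  I4: { [C → S . ,], [C → S .], [F → S .] }  — shift, 2 reduces
  I5: { [S → f . g] }  — shift
  I6: { [S → g .] }  — reduce
  I7: { [C → y . F y], [F → . S], [S → . , g], [S → . F C], [S → . f g], [S → . g] }  — shift
  I8: { [C → . S ,], [C → . S], [C → . y F y], [C → y F . y], [F → . S], [S → . , g], [S → . F C], [S → . f g], [S → . g], [S → F . C] }  — shift
  I9: { [F → S .] }  — reduce
  I10: { [S → F C .] }  — reduce
  I11: { [C → y . F y], [C → y F y .], [F → . S], [S → . , g], [S → . F C], [S → . f g], [S → . g] }  — shift, reduce
  I12: { [S → f g .] }  — reduce
  I13: { [C → S , .] }  — reduce
  I14: { [S → , g .] }  — reduce

I4 contains complete items [C → S .], [F → S .] — reduce-reduce conflict.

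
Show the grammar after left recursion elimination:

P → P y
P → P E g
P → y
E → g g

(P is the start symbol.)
P is directly left-recursive. The standard transformation for
  A → A α₁ | ... | A α_m | β₁ | ... | β_n
is
  A  → β₁ A' | ... | β_n A'
  A' → α₁ A' | ... | α_m A' | ε

P → y becomes P → y P'
P → P y becomes P' → y P'
P → P E g becomes P' → E g P'
Add P' → ε

Productions for other non-terminals are unchanged:
  E → g g

Resulting grammar:
P → y P'
P' → y P'
P' → E g P'
P' → ε
E → g g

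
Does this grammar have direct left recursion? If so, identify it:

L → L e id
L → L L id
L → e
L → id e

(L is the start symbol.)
Yes, L is left-recursive

Direct left recursion occurs when N → N α for some non-terminal N (the right-hand side begins with the left-hand side itself).

L → L e id: LEFT RECURSIVE (starts with L)
L → L L id: LEFT RECURSIVE (starts with L)
L → e: starts with e
L → id e: starts with id

The grammar has direct left recursion on: L.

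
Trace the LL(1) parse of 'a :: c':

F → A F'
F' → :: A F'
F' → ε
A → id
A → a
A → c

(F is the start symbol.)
LL(1) parsing maintains a stack (initially the start symbol over $) and the input. At each step: if the stack top is a terminal, match it against the current input token; if it is a non-terminal N, replace it with the RHS of M[N, lookahead] (the unique production whose predict set contains the lookahead).

Stack is shown with the top on the left.

Stack      Input     Action
---------------------------
F $        a :: c $  output F → A F'
A F' $     a :: c $  output A → a
a F' $     a :: c $  match 'a'
F' $       :: c $    output F' → :: A F'
:: A F' $  :: c $    match '::'
A F' $     c $       output A → c
c F' $     c $       match 'c'
F' $       $         output F' → ε
$          $         accept

The string is accepted.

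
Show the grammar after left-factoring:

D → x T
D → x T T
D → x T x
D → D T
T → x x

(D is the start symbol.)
Left-factoring transforms A → αβ₁ | αβ₂ into A → αA' and A' → β₁ | β₂
(α is the longest common prefix among the alternatives). Repeat until
no nonterminal has two alternatives with a common prefix.

Round 1: D has alternatives sharing prefix 'x T'. Introduce D': D → x T D'
  Add: D' → ε
  Add: D' → T
  Add: D' → x

No remaining common prefixes — done.

Resulting grammar:
D → x T D'
D' → ε
D' → T
D' → x
D → D T
T → x x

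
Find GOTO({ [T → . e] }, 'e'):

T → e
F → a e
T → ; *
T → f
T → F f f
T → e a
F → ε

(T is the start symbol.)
{ [T → e .] }

GOTO(I, 'e') = CLOSURE({ [A → αX.β] : [A → α.Xβ] ∈ I, X = 'e' })

Items with dot before 'e', with the dot advanced:
  [T → . e] → [T → e .]
Closure adds nothing (no advanced item has the dot before a non-terminal).

GOTO = { [T → e .] }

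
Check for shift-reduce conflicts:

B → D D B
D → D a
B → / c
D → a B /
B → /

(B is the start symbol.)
A shift-reduce conflict occurs when an LR(0) state has both:
  - a complete (reduce) item [A → α .] (dot at the end), and
  - a shift item [B → β . c γ] (dot before a terminal).

Augment with B' → B and build the canonical LR(0) collection (I0 = CLOSURE({[B' → . B]}), then GOTO on every symbol after a dot until no new states appear). It has 11 states:
  I0: { [B → . / c], [B → . /], [B → . D D B], [B' → . B], [D → . D a], [D → . a B /] }  — shift
  I1: { [B → / . c], [B → / .] }  — shift, reduce
  I2: { [B' → B .] }  — accept
  I3: { [B → D . D B], [D → . D a], [D → . a B /], [D → D . a] }  — shift
  I4: { [B → . / c], [B → . /], [B → . D D B], [D → . D a], [D → . a B /], [D → a . B /] }  — shift
  I5: { [D → a B . /] }  — shift
  I6: { [D → a B / .] }  — reduce
  I7: { [B → . / c], [B → . /], [B → . D D B], [B → D D . B], [D → . D a], [D → . a B /], [D → D . a] }  — shift
  I8: { [B → . / c], [B → . /], [B → . D D B], [D → . D a], [D → . a B /], [D → D a .], [D → a . B /] }  — shift, reduce
  I9: { [B → D D B .] }  — reduce
  I10: { [B → / c .] }  — reduce

I1 contains reduce item [B → / .] and shift item [B → / . c] — shift-reduce conflict.
I8 contains reduce item [D → D a .] and shift items [B → . /], [B → . / c], [D → . a B /] — shift-reduce conflict.

Answer: Yes — I1: [B → / .] vs [B → / . c]; I8: [D → D a .] vs [B → . /]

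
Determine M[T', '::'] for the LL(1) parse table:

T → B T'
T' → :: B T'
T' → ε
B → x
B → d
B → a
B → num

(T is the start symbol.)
To find M[T', '::'], we find productions for T' where '::' is in the predict set (PREDICT(N → α) = (FIRST(α) \ {ε}) ∪ (FOLLOW(N) if α ⇒* ε)).

Relevant sets:
  FOLLOW(T') = { $ }

T' → :: B T': PREDICT = { '::' }
  '::' is in predict set, so this production goes in M[T', '::']
T' → ε: PREDICT = { $ }

M[T', '::'] = T' → :: B T'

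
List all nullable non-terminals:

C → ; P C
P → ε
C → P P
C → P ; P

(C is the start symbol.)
ε-productions: P → ε
So P is immediately nullable.
C → P P: every symbol on the right is nullable, so C is nullable too.
Every non-terminal is now nullable.
Nullable = { 'C', 'P' }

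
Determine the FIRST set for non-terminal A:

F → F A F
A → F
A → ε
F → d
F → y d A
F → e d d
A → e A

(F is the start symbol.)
{ 'd', 'e', 'y', ε }

To compute FIRST(A), examine every production with A on the left-hand side, reading each right-hand side left to right until a non-nullable symbol is reached.

FIRST sets of the other non-terminals involved (by the same procedure, iterated to a fixed point):
  FIRST(F) = { 'd', 'e', 'y' }

From A → F:
  - F is a non-terminal: add FIRST(F) \ {ε} = { 'd', 'e', 'y' }
    F is not nullable, so stop
From A → ε:
  - ε-production, so ε ∈ FIRST(A)
From A → e A:
  - e is a terminal: add 'e' and stop

Collecting: FIRST(A) = { 'd', 'e', 'y', ε }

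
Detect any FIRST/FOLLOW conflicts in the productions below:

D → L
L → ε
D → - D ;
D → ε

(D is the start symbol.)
No FIRST/FOLLOW conflicts.

A FIRST/FOLLOW conflict occurs when a non-terminal N has a nullable alternative N → β (β ⇒* ε) and another alternative N → α with FIRST(α) ∩ FOLLOW(N) ≠ ∅: on such a lookahead the parser cannot decide between expanding α and letting N vanish via β.

Nullable non-terminals: D, L.
FIRST sets used below: FIRST(L) = { ε }

D: nullable alternative(s) D → L, D → ε; FOLLOW(D) = { $, ';' }
  D → L: FIRST \ {ε} = { } — disjoint from FOLLOW(D)
  D → - D ;: FIRST \ {ε} = { '-' } — disjoint from FOLLOW(D)
  D → ε: FIRST \ {ε} = { } — disjoint from FOLLOW(D)
L has a nullable alternative but only one production, so nothing to check.

No FIRST/FOLLOW conflicts found.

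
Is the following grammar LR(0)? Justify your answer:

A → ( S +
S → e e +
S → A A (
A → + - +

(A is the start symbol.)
Augment with A' → A and build the canonical LR(0) collection (I0 = CLOSURE({[A' → . A]}), then GOTO on every symbol after a dot until no new states appear). It has 14 states:
  I0: { [A → . ( S +], [A → . + - +], [A' → . A] }  — shift
  I1: { [A → ( . S +], [A → . ( S +], [A → . + - +], [S → . A A (], [S → . e e +] }  — shift
  I2: { [A → + . - +] }  — shift
  I3: { [A' → A .] }  — accept
  I4: { [A → + - . +] }  — shift
  I5: { [A → + - + .] }  — reduce
  I6: { [A → . ( S +], [A → . + - +], [S → A . A (] }  — shift
  I7: { [A → ( S . +] }  — shift
  I8: { [S → e . e +] }  — shift
  I9: { [S → e e . +] }  — shift
  I10: { [S → e e + .] }  — reduce
  I11: { [A → ( S + .] }  — reduce
  I12: { [S → A A . (] }  — shift
  I13: { [S → A A ( .] }  — reduce

Every state is either a pure shift/goto state or contains exactly one complete item and nothing to shift — no conflicts. The grammar is LR(0).

Answer: Yes, the grammar is LR(0)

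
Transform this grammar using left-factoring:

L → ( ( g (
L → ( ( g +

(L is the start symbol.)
Left-factoring transforms A → αβ₁ | αβ₂ into A → αA' and A' → β₁ | β₂
(α is the longest common prefix among the alternatives). Repeat until
no nonterminal has two alternatives with a common prefix.

Round 1: L has alternatives sharing prefix '( ( g'. Introduce L': L → ( ( g L'
  Add: L' → (
  Add: L' → +

No remaining common prefixes — done.

Resulting grammar:
L → ( ( g L'
L' → (
L' → +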